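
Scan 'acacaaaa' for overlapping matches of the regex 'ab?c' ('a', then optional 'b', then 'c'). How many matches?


Pattern: ab?c means 'a', then optional 'b', then 'c'.
Scanning 'acacaaaa' position-by-position:
  Pos 0: window 'aca' -> MATCH
  Pos 1: window 'cac' -> no
  Pos 2: window 'aca' -> MATCH
  Pos 3: window 'caa' -> no
  Pos 4: window 'aaa' -> no
  Pos 5: window 'aaa' -> no
  Pos 6: window 'aa' -> no
  Pos 7: window 'a' -> no
Total matches: 2

2


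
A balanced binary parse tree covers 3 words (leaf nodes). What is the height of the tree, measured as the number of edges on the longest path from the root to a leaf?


In a balanced binary tree with n leaves the deepest leaf is ceil(log2(n)) edges below the root.
log2(3) = 1.5850
ceil(1.5850) = 2
height (edges) = 2

2


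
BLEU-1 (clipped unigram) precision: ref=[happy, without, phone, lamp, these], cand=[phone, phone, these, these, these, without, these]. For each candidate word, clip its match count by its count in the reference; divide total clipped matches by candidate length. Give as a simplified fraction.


Reference word counts: {'happy': 1, 'lamp': 1, 'phone': 1, 'these': 1, 'without': 1}
Checking each candidate word (with clipping):
  'phone' -> in reference (ref count 1, used 1/1) -> match (matches: 1)
  'phone' -> ref count 1 already used up (1/1) -> clipped, no match (matches: 1)
  'these' -> in reference (ref count 1, used 1/1) -> match (matches: 2)
  'these' -> ref count 1 already used up (1/1) -> clipped, no match (matches: 2)
  'these' -> ref count 1 already used up (1/1) -> clipped, no match (matches: 2)
  'without' -> in reference (ref count 1, used 1/1) -> match (matches: 3)
  'these' -> ref count 1 already used up (1/1) -> clipped, no match (matches: 3)
Clipped matches: 3, Candidate length: 7
Precision = 3/7

3/7


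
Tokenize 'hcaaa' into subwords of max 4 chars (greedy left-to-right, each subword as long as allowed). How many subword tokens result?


'hcaaa' has 5 characters.
Chunking with max size 4:
  Chunk 1: 'hcaa' (positions 0-3)
  Chunk 2: 'a' (positions 4-4)
Total chunks: ceil(5 / 4) = 2

2


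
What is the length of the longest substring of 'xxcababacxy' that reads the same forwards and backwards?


Scanning 'xxcababacxy' for palindromic substrings.
Substring at positions 1-9: 'xcababacx'.
Check: reverse('xcababacx') = 'xcababacx' -> palindrome confirmed.
Neighbouring characters ('x' / 'y') break symmetry, so it cannot extend further.
No longer palindromic substring exists; longest length = 9

9


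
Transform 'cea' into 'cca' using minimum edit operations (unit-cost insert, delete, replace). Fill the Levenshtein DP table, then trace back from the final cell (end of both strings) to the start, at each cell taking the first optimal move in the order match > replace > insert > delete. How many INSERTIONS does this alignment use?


Edit distance = 1. Backtracking from cell (3, 3) with preference match > replace > insert > delete,
then listing the resulting alignment 'cea' -> 'cca' left to right:
  Step 1: keep 'c'
  Step 2: replace e->c
  Step 3: keep 'a'
Total insertions: 0

0


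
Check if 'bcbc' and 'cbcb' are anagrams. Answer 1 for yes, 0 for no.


Sort characters of 'bcbc': 'bbcc'
Sort characters of 'cbcb': 'bbcc'
Sorted forms match -> they ARE anagrams
Result: 1

1


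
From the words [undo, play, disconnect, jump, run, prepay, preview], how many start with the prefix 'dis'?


Checking each word for prefix 'dis':
  'undo' -> no (count: 0)
  'play' -> no (count: 0)
  'disconnect' -> YES, starts with 'dis' (count: 1)
  'jump' -> no (count: 1)
  'run' -> no (count: 1)
  'prepay' -> no (count: 1)
  'preview' -> no (count: 1)
Total with prefix 'dis': 1

1


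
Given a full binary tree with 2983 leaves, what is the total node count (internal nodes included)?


Leaf nodes (terminals): 2983
Internal nodes = n - 1 = 2983 - 1 = 2982
Total = leaves + internal = 2983 + 2982 = 5965

5965


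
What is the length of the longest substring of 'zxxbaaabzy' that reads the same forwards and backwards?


Scanning 'zxxbaaabzy' for palindromic substrings.
Substring at positions 3-7: 'baaab'.
Check: reverse('baaab') = 'baaab' -> palindrome confirmed.
Neighbouring characters ('x' / 'z') break symmetry, so it cannot extend further.
No longer palindromic substring exists; longest length = 5

5


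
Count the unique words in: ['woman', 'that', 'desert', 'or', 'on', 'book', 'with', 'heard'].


Listing all tokens and tracking unique types:
  Token 1: 'woman' -> NEW (unique so far: 1)
  Token 2: 'that' -> NEW (unique so far: 2)
  Token 3: 'desert' -> NEW (unique so far: 3)
  Token 4: 'or' -> NEW (unique so far: 4)
  Token 5: 'on' -> NEW (unique so far: 5)
  Token 6: 'book' -> NEW (unique so far: 6)
  Token 7: 'with' -> NEW (unique so far: 7)
  Token 8: 'heard' -> NEW (unique so far: 8)
Unique types: ('book', 'desert', 'heard', 'on', 'or', 'that', 'with', 'woman')
Vocabulary size: 8

8


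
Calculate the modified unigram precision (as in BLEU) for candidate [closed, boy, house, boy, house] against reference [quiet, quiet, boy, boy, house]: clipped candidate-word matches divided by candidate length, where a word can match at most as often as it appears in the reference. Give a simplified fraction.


Reference word counts: {'boy': 2, 'house': 1, 'quiet': 2}
Checking each candidate word (with clipping):
  'closed' -> not in reference -> no match (matches: 0)
  'boy' -> in reference (ref count 2, used 1/2) -> match (matches: 1)
  'house' -> in reference (ref count 1, used 1/1) -> match (matches: 2)
  'boy' -> in reference (ref count 2, used 2/2) -> match (matches: 3)
  'house' -> ref count 1 already used up (1/1) -> clipped, no match (matches: 3)
Clipped matches: 3, Candidate length: 5
Precision = 3/5

3/5


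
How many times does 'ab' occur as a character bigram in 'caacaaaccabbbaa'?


Scanning 'caacaaaccabbbaa' for bigram 'ab':
  Position 0: 'ca' -> no
  Position 1: 'aa' -> no
  Position 2: 'ac' -> no
  Position 3: 'ca' -> no
  Position 4: 'aa' -> no
  Position 5: 'aa' -> no
  Position 6: 'ac' -> no
  Position 7: 'cc' -> no
  Position 8: 'ca' -> no
  Position 9: 'ab' -> MATCH
  Position 10: 'bb' -> no
  Position 11: 'bb' -> no
  Position 12: 'ba' -> no
  Position 13: 'aa' -> no
Total matches: 1

1


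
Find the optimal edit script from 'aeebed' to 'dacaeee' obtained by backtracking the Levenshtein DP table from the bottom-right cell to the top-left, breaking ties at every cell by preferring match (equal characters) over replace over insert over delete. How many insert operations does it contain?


Edit distance = 5. Backtracking from cell (6, 7) with preference match > replace > insert > delete,
then listing the resulting alignment 'aeebed' -> 'dacaeee' left to right:
  Step 1: insert 'd' [insertion #1]
  Step 2: keep 'a'
  Step 3: replace e->c
  Step 4: replace e->a
  Step 5: replace b->e
  Step 6: keep 'e'
  Step 7: replace d->e
Total insertions: 1

1


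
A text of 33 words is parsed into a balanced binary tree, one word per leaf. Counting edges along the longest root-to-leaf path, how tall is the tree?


In a balanced binary tree with n leaves the deepest leaf is ceil(log2(n)) edges below the root.
log2(33) = 5.0444
ceil(5.0444) = 6
height (edges) = 6

6


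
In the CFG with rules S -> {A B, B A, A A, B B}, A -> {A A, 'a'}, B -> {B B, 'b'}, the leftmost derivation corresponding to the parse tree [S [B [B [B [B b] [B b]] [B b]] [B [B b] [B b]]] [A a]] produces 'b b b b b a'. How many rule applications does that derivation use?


Every bracketed nonterminal node [X ...] in the tree is produced by exactly one rule application.
Reading the tree off as a leftmost derivation:
  Step 1: S  =>  B A   (applied S -> B A)
  Step 2: B A  =>  B B A   (applied B -> B B)
  Step 3: B B A  =>  B B B A   (applied B -> B B)
  Step 4: B B B A  =>  B B B B A   (applied B -> B B)
  Step 5: B B B B A  =>  b B B B A   (applied B -> b)
  Step 6: b B B B A  =>  b b B B A   (applied B -> b)
  Step 7: b b B B A  =>  b b b B A   (applied B -> b)
  Step 8: b b b B A  =>  b b b B B A   (applied B -> B B)
  Step 9: b b b B B A  =>  b b b b B A   (applied B -> b)
  Step 10: b b b b B A  =>  b b b b b A   (applied B -> b)
  Step 11: b b b b b A  =>  b b b b b a   (applied A -> a)
Final yield: b b b b b a
Total rewrite steps: 11

11


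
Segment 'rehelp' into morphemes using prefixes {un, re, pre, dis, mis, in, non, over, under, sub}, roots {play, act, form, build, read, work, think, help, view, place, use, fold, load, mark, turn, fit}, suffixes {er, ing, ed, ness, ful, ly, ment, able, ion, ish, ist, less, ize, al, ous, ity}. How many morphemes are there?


Segmenting 'rehelp' against the inventory:
  're' -> prefix (morpheme 1)
  'help' -> root (morpheme 2)
Total morphemes: 2

2


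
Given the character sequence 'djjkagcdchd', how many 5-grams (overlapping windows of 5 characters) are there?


String 'djjkagcdchd' has length L = 11.
Number of overlapping n-grams = L - n + 1
Substituting: 11 - 5 + 1 = 7

7


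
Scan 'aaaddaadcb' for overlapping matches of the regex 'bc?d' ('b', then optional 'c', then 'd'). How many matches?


Pattern: bc?d means 'b', then optional 'c', then 'd'.
Scanning 'aaaddaadcb' position-by-position:
  Pos 0: window 'aaa' -> no
  Pos 1: window 'aad' -> no
  Pos 2: window 'add' -> no
  Pos 3: window 'dda' -> no
  Pos 4: window 'daa' -> no
  Pos 5: window 'aad' -> no
  Pos 6: window 'adc' -> no
  Pos 7: window 'dcb' -> no
  Pos 8: window 'cb' -> no
  Pos 9: window 'b' -> no
Total matches: 0

0


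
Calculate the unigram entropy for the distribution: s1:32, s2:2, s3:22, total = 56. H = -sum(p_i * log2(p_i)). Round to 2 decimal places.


Computing entropy H = -sum(p_i * log2(p_i)):
  s1: p = 32/56 = 0.5714, -p*log2(p) = 0.4613
  s2: p = 2/56 = 0.0357, -p*log2(p) = 0.1717
  s3: p = 22/56 = 0.3929, -p*log2(p) = 0.5295
H = sum of terms = 1.1625
Rounded to 2 decimals: 1.16

1.16


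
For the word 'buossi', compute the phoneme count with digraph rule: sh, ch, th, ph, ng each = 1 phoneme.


Parsing 'buossi' greedily, digraphs first:
  'b' -> consonant phoneme (phonemes so far: 1)
  'u' -> vowel phoneme (phonemes so far: 2)
  'o' -> vowel phoneme (phonemes so far: 3)
  's' -> consonant phoneme (phonemes so far: 4)
  's' -> consonant phoneme (phonemes so far: 5)
  'i' -> vowel phoneme (phonemes so far: 6)
Total phonemes: 6

6


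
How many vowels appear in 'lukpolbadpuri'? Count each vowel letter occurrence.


Scanning each character of 'lukpolbadpuri':
  Position 1: 'l' -> consonant (running count: 0)
  Position 2: 'u' -> vowel (running count: 1)
  Position 3: 'k' -> consonant (running count: 1)
  Position 4: 'p' -> consonant (running count: 1)
  Position 5: 'o' -> vowel (running count: 2)
  Position 6: 'l' -> consonant (running count: 2)
  Position 7: 'b' -> consonant (running count: 2)
  Position 8: 'a' -> vowel (running count: 3)
  Position 9: 'd' -> consonant (running count: 3)
  Position 10: 'p' -> consonant (running count: 3)
  Position 11: 'u' -> vowel (running count: 4)
  Position 12: 'r' -> consonant (running count: 4)
  Position 13: 'i' -> vowel (running count: 5)
Total vowels: 5

5


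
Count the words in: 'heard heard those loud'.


Counting words by splitting on spaces:
  Word 1: 'heard'
  Word 2: 'heard'
  Word 3: 'those'
  Word 4: 'loud'
Total words: 4

4


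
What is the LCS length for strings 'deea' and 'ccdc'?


DP table for LCS of 'deea' and 'ccdc':
       c  c  d  c
    0  0  0  0  0
  d 0  0  0  1  1
  e 0  0  0  1  1
  e 0  0  0  1  1
  a 0  0  0  1  1
LCS: 'd'
LCS length = 1

1


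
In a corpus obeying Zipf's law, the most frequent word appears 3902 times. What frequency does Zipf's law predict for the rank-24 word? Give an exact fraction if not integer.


Zipf's law: freq(rank) = f1 / rank
f1 = 3902, rank = 24
freq = 3902 / 24
GCD(3902, 24) = 2
Simplified: 1951/12

1951/12


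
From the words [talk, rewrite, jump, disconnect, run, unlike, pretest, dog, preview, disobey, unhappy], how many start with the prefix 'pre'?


Checking each word for prefix 'pre':
  'talk' -> no (count: 0)
  'rewrite' -> no (count: 0)
  'jump' -> no (count: 0)
  'disconnect' -> no (count: 0)
  'run' -> no (count: 0)
  'unlike' -> no (count: 0)
  'pretest' -> YES, starts with 'pre' (count: 1)
  'dog' -> no (count: 1)
  'preview' -> YES, starts with 'pre' (count: 2)
  'disobey' -> no (count: 2)
  'unhappy' -> no (count: 2)
Total with prefix 'pre': 2

2


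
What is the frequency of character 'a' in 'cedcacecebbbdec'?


Scanning 'cedcacecebbbdec' for 'a':
  Position 4: 'a' -> MATCH (count: 1)
Total occurrences of 'a': 1

1


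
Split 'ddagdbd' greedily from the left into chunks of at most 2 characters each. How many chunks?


'ddagdbd' has 7 characters.
Chunking with max size 2:
  Chunk 1: 'dd' (positions 0-1)
  Chunk 2: 'ag' (positions 2-3)
  Chunk 3: 'db' (positions 4-5)
  Chunk 4: 'd' (positions 6-6)
Total chunks: ceil(7 / 2) = 4

4


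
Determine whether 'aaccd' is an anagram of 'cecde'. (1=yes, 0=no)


Sort characters of 'aaccd': 'aaccd'
Sort characters of 'cecde': 'ccdee'
Sorted forms differ -> they are NOT anagrams
Result: 0

0


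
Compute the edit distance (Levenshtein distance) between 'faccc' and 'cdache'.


Building DP table for s1='faccc' (len 5) and s2='cdache' (len 6):
       c  d  a  c  h  e
    0  1  2  3  4  5  6
  f 1  1  2  3  4  5  6
  a 2  2  2  2  3  4  5
  c 3  2  3  3  2  3  4
  c 4  3  3  4  3  3  4
  c 5  4  4  4  4  4  4
Edit distance = dp[5][6] = 4

4


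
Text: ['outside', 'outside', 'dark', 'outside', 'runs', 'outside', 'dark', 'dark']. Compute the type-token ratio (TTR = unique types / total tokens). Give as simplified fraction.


Tokens: 8
Unique types: ('dark', 'outside', 'runs') = 3
TTR = 3/8
Already in lowest terms.

3/8


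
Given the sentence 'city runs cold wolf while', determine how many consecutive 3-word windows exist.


Word trigrams from [5] words:
  Trigram 1: (city runs cold)
  Trigram 2: (runs cold wolf)
  Trigram 3: (cold wolf while)
Total word trigrams: 5 - 2 = 3

3


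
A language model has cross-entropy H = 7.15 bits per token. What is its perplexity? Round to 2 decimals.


Perplexity formula: PP = 2^H
H = 7.15
PP = 2^7.15
Decompose: 2^7.15 = 2^7 * 2^0.15
2^7 = 128, 2^0.15 ~ 1.1095695
PP ~ 128 * 1.1095695 = 142.0248960
Rounded to 2 decimals: 142.02

142.02


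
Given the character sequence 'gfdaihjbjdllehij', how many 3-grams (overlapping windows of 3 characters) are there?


String 'gfdaihjbjdllehij' has length L = 16.
Number of overlapping n-grams = L - n + 1
Substituting: 16 - 3 + 1 = 14

14


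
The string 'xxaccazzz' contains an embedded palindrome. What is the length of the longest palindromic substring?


Scanning 'xxaccazzz' for palindromic substrings.
Substring at positions 2-5: 'acca'.
Check: reverse('acca') = 'acca' -> palindrome confirmed.
Neighbouring characters ('x' / 'z') break symmetry, so it cannot extend further.
No longer palindromic substring exists; longest length = 4

4


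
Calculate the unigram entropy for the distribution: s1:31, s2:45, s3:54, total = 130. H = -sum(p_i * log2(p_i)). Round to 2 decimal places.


Computing entropy H = -sum(p_i * log2(p_i)):
  s1: p = 31/130 = 0.2385, -p*log2(p) = 0.4932
  s2: p = 45/130 = 0.3462, -p*log2(p) = 0.5298
  s3: p = 54/130 = 0.4154, -p*log2(p) = 0.5265
H = sum of terms = 1.5495
Rounded to 2 decimals: 1.55

1.55


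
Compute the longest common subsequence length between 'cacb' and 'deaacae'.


DP table for LCS of 'cacb' and 'deaacae':
       d  e  a  a  c  a  e
    0  0  0  0  0  0  0  0
  c 0  0  0  0  0  1  1  1
  a 0  0  0  1  1  1  2  2
  c 0  0  0  1  1  2  2  2
  b 0  0  0  1  1  2  2  2
LCS: 'ca'
LCS length = 2

2


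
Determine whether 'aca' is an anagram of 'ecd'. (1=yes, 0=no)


Sort characters of 'aca': 'aac'
Sort characters of 'ecd': 'cde'
Sorted forms differ -> they are NOT anagrams
Result: 0

0


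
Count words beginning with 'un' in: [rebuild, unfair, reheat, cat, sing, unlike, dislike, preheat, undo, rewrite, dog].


Checking each word for prefix 'un':
  'rebuild' -> no (count: 0)
  'unfair' -> YES, starts with 'un' (count: 1)
  'reheat' -> no (count: 1)
  'cat' -> no (count: 1)
  'sing' -> no (count: 1)
  'unlike' -> YES, starts with 'un' (count: 2)
  'dislike' -> no (count: 2)
  'preheat' -> no (count: 2)
  'undo' -> YES, starts with 'un' (count: 3)
  'rewrite' -> no (count: 3)
  'dog' -> no (count: 3)
Total with prefix 'un': 3

3


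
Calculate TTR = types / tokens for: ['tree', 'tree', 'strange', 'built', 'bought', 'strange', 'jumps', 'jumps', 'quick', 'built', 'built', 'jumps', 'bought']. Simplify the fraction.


Tokens: 13
Unique types: ('bought', 'built', 'jumps', 'quick', 'strange', 'tree') = 6
TTR = 6/13
Already in lowest terms.

6/13


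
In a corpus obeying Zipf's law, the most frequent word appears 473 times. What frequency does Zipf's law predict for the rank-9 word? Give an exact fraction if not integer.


Zipf's law: freq(rank) = f1 / rank
f1 = 473, rank = 9
freq = 473 / 9
GCD(473, 9) = 1
Simplified: 473/9

473/9


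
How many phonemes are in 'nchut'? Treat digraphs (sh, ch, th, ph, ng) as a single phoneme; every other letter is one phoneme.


Parsing 'nchut' greedily, digraphs first:
  'n' -> consonant phoneme (phonemes so far: 1)
  'ch' -> digraph (1 consonant phoneme) (phonemes so far: 2)
  'u' -> vowel phoneme (phonemes so far: 3)
  't' -> consonant phoneme (phonemes so far: 4)
Total phonemes: 4

4


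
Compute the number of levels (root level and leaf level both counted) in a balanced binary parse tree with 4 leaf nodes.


In a balanced binary tree with n leaves the deepest leaf is ceil(log2(n)) edges below the root,
so counting node levels inclusive of root and leaves gives ceil(log2(n)) + 1 levels.
log2(4) = 2.0000
ceil(2.0000) = 2
levels = 2 + 1 = 3

3


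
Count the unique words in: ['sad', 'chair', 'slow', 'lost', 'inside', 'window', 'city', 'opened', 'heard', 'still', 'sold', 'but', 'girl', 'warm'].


Listing all tokens and tracking unique types:
  Token 1: 'sad' -> NEW (unique so far: 1)
  Token 2: 'chair' -> NEW (unique so far: 2)
  Token 3: 'slow' -> NEW (unique so far: 3)
  Token 4: 'lost' -> NEW (unique so far: 4)
  Token 5: 'inside' -> NEW (unique so far: 5)
  Token 6: 'window' -> NEW (unique so far: 6)
  Token 7: 'city' -> NEW (unique so far: 7)
  Token 8: 'opened' -> NEW (unique so far: 8)
  Token 9: 'heard' -> NEW (unique so far: 9)
  Token 10: 'still' -> NEW (unique so far: 10)
  Token 11: 'sold' -> NEW (unique so far: 11)
  Token 12: 'but' -> NEW (unique so far: 12)
  Token 13: 'girl' -> NEW (unique so far: 13)
  Token 14: 'warm' -> NEW (unique so far: 14)
Unique types: ('but', 'chair', 'city', 'girl', 'heard', 'inside', 'lost', 'opened', 'sad', 'slow', 'sold', 'still', 'warm', 'window')
Vocabulary size: 14

14


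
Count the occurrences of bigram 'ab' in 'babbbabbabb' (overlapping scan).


Scanning 'babbbabbabb' for bigram 'ab':
  Position 0: 'ba' -> no
  Position 1: 'ab' -> MATCH
  Position 2: 'bb' -> no
  Position 3: 'bb' -> no
  Position 4: 'ba' -> no
  Position 5: 'ab' -> MATCH
  Position 6: 'bb' -> no
  Position 7: 'ba' -> no
  Position 8: 'ab' -> MATCH
  Position 9: 'bb' -> no
Total matches: 3

3


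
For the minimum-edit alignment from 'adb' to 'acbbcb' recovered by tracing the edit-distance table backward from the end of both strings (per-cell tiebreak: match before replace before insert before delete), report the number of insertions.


Edit distance = 4. Backtracking from cell (3, 6) with preference match > replace > insert > delete,
then listing the resulting alignment 'adb' -> 'acbbcb' left to right:
  Step 1: keep 'a'
  Step 2: insert 'c' [insertion #1]
  Step 3: insert 'b' [insertion #2]
  Step 4: insert 'b' [insertion #3]
  Step 5: replace d->c
  Step 6: keep 'b'
Total insertions: 3

3


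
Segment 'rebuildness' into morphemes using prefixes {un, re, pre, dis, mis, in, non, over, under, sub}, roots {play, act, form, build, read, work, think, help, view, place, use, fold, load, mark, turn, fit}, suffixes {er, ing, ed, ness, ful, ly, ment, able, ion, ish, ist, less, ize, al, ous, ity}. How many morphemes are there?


Segmenting 'rebuildness' against the inventory:
  're' -> prefix (morpheme 1)
  'build' -> root (morpheme 2)
  'ness' -> suffix (morpheme 3)
Total morphemes: 3

3


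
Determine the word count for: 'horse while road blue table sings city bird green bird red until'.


Counting words by splitting on spaces:
  Word 1: 'horse'
  Word 2: 'while'
  Word 3: 'road'
  Word 4: 'blue'
  Word 5: 'table'
  Word 6: 'sings'
  Word 7: 'city'
  Word 8: 'bird'
  Word 9: 'green'
  Word 10: 'bird'
  Word 11: 'red'
  Word 12: 'until'
Total words: 12

12


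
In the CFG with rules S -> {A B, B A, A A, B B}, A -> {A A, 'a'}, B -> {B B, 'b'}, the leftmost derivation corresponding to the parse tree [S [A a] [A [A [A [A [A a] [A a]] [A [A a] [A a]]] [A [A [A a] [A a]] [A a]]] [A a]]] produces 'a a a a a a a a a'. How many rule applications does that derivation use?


Every bracketed nonterminal node [X ...] in the tree is produced by exactly one rule application.
Reading the tree off as a leftmost derivation:
  Step 1: S  =>  A A   (applied S -> A A)
  Step 2: A A  =>  a A   (applied A -> a)
  Step 3: a A  =>  a A A   (applied A -> A A)
  Step 4: a A A  =>  a A A A   (applied A -> A A)
  Step 5: a A A A  =>  a A A A A   (applied A -> A A)
  Step 6: a A A A A  =>  a A A A A A   (applied A -> A A)
  Step 7: a A A A A A  =>  a a A A A A   (applied A -> a)
  Step 8: a a A A A A  =>  a a a A A A   (applied A -> a)
  Step 9: a a a A A A  =>  a a a A A A A   (applied A -> A A)
  Step 10: a a a A A A A  =>  a a a a A A A   (applied A -> a)
  Step 11: a a a a A A A  =>  a a a a a A A   (applied A -> a)
  Step 12: a a a a a A A  =>  a a a a a A A A   (applied A -> A A)
  Step 13: a a a a a A A A  =>  a a a a a A A A A   (applied A -> A A)
  Step 14: a a a a a A A A A  =>  a a a a a a A A A   (applied A -> a)
  Step 15: a a a a a a A A A  =>  a a a a a a a A A   (applied A -> a)
  Step 16: a a a a a a a A A  =>  a a a a a a a a A   (applied A -> a)
  Step 17: a a a a a a a a A  =>  a a a a a a a a a   (applied A -> a)
Final yield: a a a a a a a a a
Total rewrite steps: 17

17


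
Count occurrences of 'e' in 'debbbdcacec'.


Scanning 'debbbdcacec' for 'e':
  Position 1: 'e' -> MATCH (count: 1)
  Position 9: 'e' -> MATCH (count: 2)
Total occurrences of 'e': 2

2


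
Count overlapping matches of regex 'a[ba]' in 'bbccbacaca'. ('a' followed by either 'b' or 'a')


Pattern: a[ba] means 'a' followed by either 'b' or 'a'.
Scanning 'bbccbacaca' position-by-position:
  Pos 0: window 'bb' -> no
  Pos 1: window 'bc' -> no
  Pos 2: window 'cc' -> no
  Pos 3: window 'cb' -> no
  Pos 4: window 'ba' -> no
  Pos 5: window 'ac' -> no
  Pos 6: window 'ca' -> no
  Pos 7: window 'ac' -> no
  Pos 8: window 'ca' -> no
  Pos 9: window 'a' -> no
Total matches: 0

0


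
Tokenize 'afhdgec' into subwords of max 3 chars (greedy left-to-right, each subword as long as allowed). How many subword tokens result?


'afhdgec' has 7 characters.
Chunking with max size 3:
  Chunk 1: 'afh' (positions 0-2)
  Chunk 2: 'dge' (positions 3-5)
  Chunk 3: 'c' (positions 6-6)
Total chunks: ceil(7 / 3) = 3

3


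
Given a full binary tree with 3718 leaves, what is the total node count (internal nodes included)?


Leaf nodes (terminals): 3718
Internal nodes = n - 1 = 3718 - 1 = 3717
Total = leaves + internal = 3718 + 3717 = 7435

7435


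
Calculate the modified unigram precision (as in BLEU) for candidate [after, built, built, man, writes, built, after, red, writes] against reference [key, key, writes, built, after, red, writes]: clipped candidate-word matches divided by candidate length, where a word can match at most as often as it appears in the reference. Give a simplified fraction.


Reference word counts: {'after': 1, 'built': 1, 'key': 2, 'red': 1, 'writes': 2}
Checking each candidate word (with clipping):
  'after' -> in reference (ref count 1, used 1/1) -> match (matches: 1)
  'built' -> in reference (ref count 1, used 1/1) -> match (matches: 2)
  'built' -> ref count 1 already used up (1/1) -> clipped, no match (matches: 2)
  'man' -> not in reference -> no match (matches: 2)
  'writes' -> in reference (ref count 2, used 1/2) -> match (matches: 3)
  'built' -> ref count 1 already used up (1/1) -> clipped, no match (matches: 3)
  'after' -> ref count 1 already used up (1/1) -> clipped, no match (matches: 3)
  'red' -> in reference (ref count 1, used 1/1) -> match (matches: 4)
  'writes' -> in reference (ref count 2, used 2/2) -> match (matches: 5)
Clipped matches: 5, Candidate length: 9
Precision = 5/9

5/9


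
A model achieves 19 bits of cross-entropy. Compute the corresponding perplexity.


Perplexity formula: PP = 2^H
H = 19
PP = 2^19
PP = 2^19 = 524288

524288


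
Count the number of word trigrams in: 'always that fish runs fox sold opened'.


Word trigrams from [7] words:
  Trigram 1: (always that fish)
  Trigram 2: (that fish runs)
  Trigram 3: (fish runs fox)
  Trigram 4: (runs fox sold)
  Trigram 5: (fox sold opened)
Total word trigrams: 7 - 2 = 5

5


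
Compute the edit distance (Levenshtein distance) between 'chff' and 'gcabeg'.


Building DP table for s1='chff' (len 4) and s2='gcabeg' (len 6):
       g  c  a  b  e  g
    0  1  2  3  4  5  6
  c 1  1  1  2  3  4  5
  h 2  2  2  2  3  4  5
  f 3  3  3  3  3  4  5
  f 4  4  4  4  4  4  5
Edit distance = dp[4][6] = 5

5


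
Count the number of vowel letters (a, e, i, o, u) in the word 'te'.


Scanning each character of 'te':
  Position 1: 't' -> consonant (running count: 0)
  Position 2: 'e' -> vowel (running count: 1)
Total vowels: 1

1


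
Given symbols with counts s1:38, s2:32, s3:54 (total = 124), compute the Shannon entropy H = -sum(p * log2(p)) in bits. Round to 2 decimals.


Computing entropy H = -sum(p_i * log2(p_i)):
  s1: p = 38/124 = 0.3065, -p*log2(p) = 0.5229
  s2: p = 32/124 = 0.2581, -p*log2(p) = 0.5043
  s3: p = 54/124 = 0.4355, -p*log2(p) = 0.5223
H = sum of terms = 1.5495
Rounded to 2 decimals: 1.55

1.55


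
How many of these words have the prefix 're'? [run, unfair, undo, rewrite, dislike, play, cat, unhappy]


Checking each word for prefix 're':
  'run' -> no (count: 0)
  'unfair' -> no (count: 0)
  'undo' -> no (count: 0)
  'rewrite' -> YES, starts with 're' (count: 1)
  'dislike' -> no (count: 1)
  'play' -> no (count: 1)
  'cat' -> no (count: 1)
  'unhappy' -> no (count: 1)
Total with prefix 're': 1

1


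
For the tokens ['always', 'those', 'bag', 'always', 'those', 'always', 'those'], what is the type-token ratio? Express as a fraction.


Tokens: 7
Unique types: ('always', 'bag', 'those') = 3
TTR = 3/7
Already in lowest terms.

3/7


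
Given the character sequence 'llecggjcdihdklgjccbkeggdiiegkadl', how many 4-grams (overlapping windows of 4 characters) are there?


String 'llecggjcdihdklgjccbkeggdiiegkadl' has length L = 32.
Number of overlapping n-grams = L - n + 1
Substituting: 32 - 4 + 1 = 29

29


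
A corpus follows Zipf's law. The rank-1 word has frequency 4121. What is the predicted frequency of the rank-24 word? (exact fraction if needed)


Zipf's law: freq(rank) = f1 / rank
f1 = 4121, rank = 24
freq = 4121 / 24
GCD(4121, 24) = 1
Simplified: 4121/24

4121/24


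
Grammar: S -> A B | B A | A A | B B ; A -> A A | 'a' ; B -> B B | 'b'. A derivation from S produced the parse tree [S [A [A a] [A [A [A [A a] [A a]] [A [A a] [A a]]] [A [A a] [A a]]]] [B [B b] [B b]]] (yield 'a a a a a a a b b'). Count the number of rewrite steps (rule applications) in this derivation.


Every bracketed nonterminal node [X ...] in the tree is produced by exactly one rule application.
Reading the tree off as a leftmost derivation:
  Step 1: S  =>  A B   (applied S -> A B)
  Step 2: A B  =>  A A B   (applied A -> A A)
  Step 3: A A B  =>  a A B   (applied A -> a)
  Step 4: a A B  =>  a A A B   (applied A -> A A)
  Step 5: a A A B  =>  a A A A B   (applied A -> A A)
  Step 6: a A A A B  =>  a A A A A B   (applied A -> A A)
  Step 7: a A A A A B  =>  a a A A A B   (applied A -> a)
  Step 8: a a A A A B  =>  a a a A A B   (applied A -> a)
  Step 9: a a a A A B  =>  a a a A A A B   (applied A -> A A)
  Step 10: a a a A A A B  =>  a a a a A A B   (applied A -> a)
  Step 11: a a a a A A B  =>  a a a a a A B   (applied A -> a)
  Step 12: a a a a a A B  =>  a a a a a A A B   (applied A -> A A)
  Step 13: a a a a a A A B  =>  a a a a a a A B   (applied A -> a)
  Step 14: a a a a a a A B  =>  a a a a a a a B   (applied A -> a)
  Step 15: a a a a a a a B  =>  a a a a a a a B B   (applied B -> B B)
  Step 16: a a a a a a a B B  =>  a a a a a a a b B   (applied B -> b)
  Step 17: a a a a a a a b B  =>  a a a a a a a b b   (applied B -> b)
Final yield: a a a a a a a b b
Total rewrite steps: 17

17


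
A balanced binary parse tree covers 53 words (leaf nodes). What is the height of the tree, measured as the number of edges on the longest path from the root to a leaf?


In a balanced binary tree with n leaves the deepest leaf is ceil(log2(n)) edges below the root.
log2(53) = 5.7279
ceil(5.7279) = 6
height (edges) = 6

6


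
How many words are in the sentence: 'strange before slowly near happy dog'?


Counting words by splitting on spaces:
  Word 1: 'strange'
  Word 2: 'before'
  Word 3: 'slowly'
  Word 4: 'near'
  Word 5: 'happy'
  Word 6: 'dog'
Total words: 6

6


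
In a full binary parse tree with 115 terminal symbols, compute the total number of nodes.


Leaf nodes (terminals): 115
Internal nodes = n - 1 = 115 - 1 = 114
Total = leaves + internal = 115 + 114 = 229

229


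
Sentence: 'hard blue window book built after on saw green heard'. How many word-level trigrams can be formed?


Word trigrams from [10] words:
  Trigram 1: (hard blue window)
  Trigram 2: (blue window book)
  Trigram 3: (window book built)
  Trigram 4: (book built after)
  Trigram 5: (built after on)
  Trigram 6: (after on saw)
  Trigram 7: (on saw green)
  Trigram 8: (saw green heard)
Total word trigrams: 10 - 2 = 8

8


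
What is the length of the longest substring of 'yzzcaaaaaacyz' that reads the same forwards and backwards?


Scanning 'yzzcaaaaaacyz' for palindromic substrings.
Substring at positions 3-10: 'caaaaaac'.
Check: reverse('caaaaaac') = 'caaaaaac' -> palindrome confirmed.
Neighbouring characters ('z' / 'y') break symmetry, so it cannot extend further.
No longer palindromic substring exists; longest length = 8

8


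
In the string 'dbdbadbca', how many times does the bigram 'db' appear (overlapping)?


Scanning 'dbdbadbca' for bigram 'db':
  Position 0: 'db' -> MATCH
  Position 1: 'bd' -> no
  Position 2: 'db' -> MATCH
  Position 3: 'ba' -> no
  Position 4: 'ad' -> no
  Position 5: 'db' -> MATCH
  Position 6: 'bc' -> no
  Position 7: 'ca' -> no
Total matches: 3

3


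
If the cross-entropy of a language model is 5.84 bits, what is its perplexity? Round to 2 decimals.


Perplexity formula: PP = 2^H
H = 5.84
PP = 2^5.84
Decompose: 2^5.84 = 2^5 * 2^0.84
2^5 = 32, 2^0.84 ~ 1.7900501
PP ~ 32 * 1.7900501 = 57.2816032
Rounded to 2 decimals: 57.28

57.28


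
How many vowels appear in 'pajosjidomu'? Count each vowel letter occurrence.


Scanning each character of 'pajosjidomu':
  Position 1: 'p' -> consonant (running count: 0)
  Position 2: 'a' -> vowel (running count: 1)
  Position 3: 'j' -> consonant (running count: 1)
  Position 4: 'o' -> vowel (running count: 2)
  Position 5: 's' -> consonant (running count: 2)
  Position 6: 'j' -> consonant (running count: 2)
  Position 7: 'i' -> vowel (running count: 3)
  Position 8: 'd' -> consonant (running count: 3)
  Position 9: 'o' -> vowel (running count: 4)
  Position 10: 'm' -> consonant (running count: 4)
  Position 11: 'u' -> vowel (running count: 5)
Total vowels: 5

5


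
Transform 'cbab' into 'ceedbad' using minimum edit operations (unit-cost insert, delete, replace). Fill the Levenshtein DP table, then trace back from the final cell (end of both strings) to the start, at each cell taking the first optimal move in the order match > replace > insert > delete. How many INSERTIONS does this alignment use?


Edit distance = 4. Backtracking from cell (4, 7) with preference match > replace > insert > delete,
then listing the resulting alignment 'cbab' -> 'ceedbad' left to right:
  Step 1: keep 'c'
  Step 2: insert 'e' [insertion #1]
  Step 3: insert 'e' [insertion #2]
  Step 4: insert 'd' [insertion #3]
  Step 5: keep 'b'
  Step 6: keep 'a'
  Step 7: replace b->d
Total insertions: 3

3


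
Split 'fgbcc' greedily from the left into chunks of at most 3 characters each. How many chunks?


'fgbcc' has 5 characters.
Chunking with max size 3:
  Chunk 1: 'fgb' (positions 0-2)
  Chunk 2: 'cc' (positions 3-4)
Total chunks: ceil(5 / 3) = 2

2


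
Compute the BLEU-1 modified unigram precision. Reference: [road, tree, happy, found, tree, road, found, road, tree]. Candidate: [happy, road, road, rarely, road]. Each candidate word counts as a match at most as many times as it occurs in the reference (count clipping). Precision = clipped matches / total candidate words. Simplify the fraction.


Reference word counts: {'found': 2, 'happy': 1, 'road': 3, 'tree': 3}
Checking each candidate word (with clipping):
  'happy' -> in reference (ref count 1, used 1/1) -> match (matches: 1)
  'road' -> in reference (ref count 3, used 1/3) -> match (matches: 2)
  'road' -> in reference (ref count 3, used 2/3) -> match (matches: 3)
  'rarely' -> not in reference -> no match (matches: 3)
  'road' -> in reference (ref count 3, used 3/3) -> match (matches: 4)
Clipped matches: 4, Candidate length: 5
Precision = 4/5

4/5


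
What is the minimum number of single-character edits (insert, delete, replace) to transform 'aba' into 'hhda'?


Building DP table for s1='aba' (len 3) and s2='hhda' (len 4):
       h  h  d  a
    0  1  2  3  4
  a 1  1  2  3  3
  b 2  2  2  3  4
  a 3  3  3  3  3
Edit distance = dp[3][4] = 3

3


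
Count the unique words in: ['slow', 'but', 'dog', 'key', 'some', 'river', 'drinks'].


Listing all tokens and tracking unique types:
  Token 1: 'slow' -> NEW (unique so far: 1)
  Token 2: 'but' -> NEW (unique so far: 2)
  Token 3: 'dog' -> NEW (unique so far: 3)
  Token 4: 'key' -> NEW (unique so far: 4)
  Token 5: 'some' -> NEW (unique so far: 5)
  Token 6: 'river' -> NEW (unique so far: 6)
  Token 7: 'drinks' -> NEW (unique so far: 7)
Unique types: ('but', 'dog', 'drinks', 'key', 'river', 'slow', 'some')
Vocabulary size: 7

7


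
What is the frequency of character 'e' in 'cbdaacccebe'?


Scanning 'cbdaacccebe' for 'e':
  Position 8: 'e' -> MATCH (count: 1)
  Position 10: 'e' -> MATCH (count: 2)
Total occurrences of 'e': 2

2


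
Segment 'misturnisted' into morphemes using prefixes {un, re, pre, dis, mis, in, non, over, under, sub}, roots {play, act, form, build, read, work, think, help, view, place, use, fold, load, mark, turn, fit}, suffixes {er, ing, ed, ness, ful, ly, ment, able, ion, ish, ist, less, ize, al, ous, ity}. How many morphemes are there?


Segmenting 'misturnisted' against the inventory:
  'mis' -> prefix (morpheme 1)
  'turn' -> root (morpheme 2)
  'ist' -> suffix (morpheme 3)
  'ed' -> suffix (morpheme 4)
Total morphemes: 4

4


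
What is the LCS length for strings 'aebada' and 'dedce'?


DP table for LCS of 'aebada' and 'dedce':
       d  e  d  c  e
    0  0  0  0  0  0
  a 0  0  0  0  0  0
  e 0  0  1  1  1  1
  b 0  0  1  1  1  1
  a 0  0  1  1  1  1
  d 0  1  1  2  2  2
  a 0  1  1  2  2  2
LCS: 'ed'
LCS length = 2

2


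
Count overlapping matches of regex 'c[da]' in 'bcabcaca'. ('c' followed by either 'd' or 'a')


Pattern: c[da] means 'c' followed by either 'd' or 'a'.
Scanning 'bcabcaca' position-by-position:
  Pos 0: window 'bc' -> no
  Pos 1: window 'ca' -> MATCH
  Pos 2: window 'ab' -> no
  Pos 3: window 'bc' -> no
  Pos 4: window 'ca' -> MATCH
  Pos 5: window 'ac' -> no
  Pos 6: window 'ca' -> MATCH
  Pos 7: window 'a' -> no
Total matches: 3

3


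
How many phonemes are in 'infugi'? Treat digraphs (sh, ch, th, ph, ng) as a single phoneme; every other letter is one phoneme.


Parsing 'infugi' greedily, digraphs first:
  'i' -> vowel phoneme (phonemes so far: 1)
  'n' -> consonant phoneme (phonemes so far: 2)
  'f' -> consonant phoneme (phonemes so far: 3)
  'u' -> vowel phoneme (phonemes so far: 4)
  'g' -> consonant phoneme (phonemes so far: 5)
  'i' -> vowel phoneme (phonemes so far: 6)
Total phonemes: 6

6


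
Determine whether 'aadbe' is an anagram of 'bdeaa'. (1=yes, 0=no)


Sort characters of 'aadbe': 'aabde'
Sort characters of 'bdeaa': 'aabde'
Sorted forms match -> they ARE anagrams
Result: 1

1


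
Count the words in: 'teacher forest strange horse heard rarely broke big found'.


Counting words by splitting on spaces:
  Word 1: 'teacher'
  Word 2: 'forest'
  Word 3: 'strange'
  Word 4: 'horse'
  Word 5: 'heard'
  Word 6: 'rarely'
  Word 7: 'broke'
  Word 8: 'big'
  Word 9: 'found'
Total words: 9

9


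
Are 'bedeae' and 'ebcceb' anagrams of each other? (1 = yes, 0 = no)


Sort characters of 'bedeae': 'abdeee'
Sort characters of 'ebcceb': 'bbccee'
Sorted forms differ -> they are NOT anagrams
Result: 0

0


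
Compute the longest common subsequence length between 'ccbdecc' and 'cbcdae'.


DP table for LCS of 'ccbdecc' and 'cbcdae':
       c  b  c  d  a  e
    0  0  0  0  0  0  0
  c 0  1  1  1  1  1  1
  c 0  1  1  2  2  2  2
  b 0  1  2  2  2  2  2
  d 0  1  2  2  3  3  3
  e 0  1  2  2  3  3  4
  c 0  1  2  3  3  3  4
  c 0  1  2  3  3  3  4
LCS: 'ccde'
LCS length = 4

4


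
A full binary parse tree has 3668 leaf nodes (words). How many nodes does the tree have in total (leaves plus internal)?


Leaf nodes (terminals): 3668
Internal nodes = n - 1 = 3668 - 1 = 3667
Total = leaves + internal = 3668 + 3667 = 7335

7335


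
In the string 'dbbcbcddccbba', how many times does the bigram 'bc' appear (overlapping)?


Scanning 'dbbcbcddccbba' for bigram 'bc':
  Position 0: 'db' -> no
  Position 1: 'bb' -> no
  Position 2: 'bc' -> MATCH
  Position 3: 'cb' -> no
  Position 4: 'bc' -> MATCH
  Position 5: 'cd' -> no
  Position 6: 'dd' -> no
  Position 7: 'dc' -> no
  Position 8: 'cc' -> no
  Position 9: 'cb' -> no
  Position 10: 'bb' -> no
  Position 11: 'ba' -> no
Total matches: 2

2


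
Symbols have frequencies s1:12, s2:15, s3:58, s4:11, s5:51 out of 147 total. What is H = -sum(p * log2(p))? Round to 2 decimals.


Computing entropy H = -sum(p_i * log2(p_i)):
  s1: p = 12/147 = 0.0816, -p*log2(p) = 0.2951
  s2: p = 15/147 = 0.1020, -p*log2(p) = 0.3360
  s3: p = 58/147 = 0.3946, -p*log2(p) = 0.5294
  s4: p = 11/147 = 0.0748, -p*log2(p) = 0.2799
  s5: p = 51/147 = 0.3469, -p*log2(p) = 0.5299
H = sum of terms = 1.9703
Rounded to 2 decimals: 1.97

1.97


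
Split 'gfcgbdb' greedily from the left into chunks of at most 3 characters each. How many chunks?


'gfcgbdb' has 7 characters.
Chunking with max size 3:
  Chunk 1: 'gfc' (positions 0-2)
  Chunk 2: 'gbd' (positions 3-5)
  Chunk 3: 'b' (positions 6-6)
Total chunks: ceil(7 / 3) = 3

3


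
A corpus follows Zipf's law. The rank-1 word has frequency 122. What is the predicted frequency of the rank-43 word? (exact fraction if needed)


Zipf's law: freq(rank) = f1 / rank
f1 = 122, rank = 43
freq = 122 / 43
GCD(122, 43) = 1
Simplified: 122/43

122/43


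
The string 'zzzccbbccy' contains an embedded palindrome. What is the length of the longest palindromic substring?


Scanning 'zzzccbbccy' for palindromic substrings.
Substring at positions 3-8: 'ccbbcc'.
Check: reverse('ccbbcc') = 'ccbbcc' -> palindrome confirmed.
Neighbouring characters ('z' / 'y') break symmetry, so it cannot extend further.
No longer palindromic substring exists; longest length = 6

6


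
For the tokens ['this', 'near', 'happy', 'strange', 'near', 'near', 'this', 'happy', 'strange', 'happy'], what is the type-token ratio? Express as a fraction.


Tokens: 10
Unique types: ('happy', 'near', 'strange', 'this') = 4
TTR = 4/10
Simplify: divide both by 2 -> 2/5
TTR = 2/5

2/5
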